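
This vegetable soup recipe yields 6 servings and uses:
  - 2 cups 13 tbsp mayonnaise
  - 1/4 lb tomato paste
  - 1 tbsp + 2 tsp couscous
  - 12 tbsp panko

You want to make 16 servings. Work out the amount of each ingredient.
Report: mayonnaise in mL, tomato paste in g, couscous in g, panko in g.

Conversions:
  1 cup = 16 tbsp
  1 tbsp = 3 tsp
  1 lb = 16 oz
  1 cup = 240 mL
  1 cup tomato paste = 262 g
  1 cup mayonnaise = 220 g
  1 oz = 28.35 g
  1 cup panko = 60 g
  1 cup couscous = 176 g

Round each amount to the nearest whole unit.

Scaling factor: 16/6 = 8/3.
mayonnaise: (2 cup + 13 tbsp = 2.8125 cup) × 8/3 × 240 mL/cup = 1800 mL
tomato paste: 0.25 lb × 8/3 × 16 oz/lb × 28.35 g/oz ≈ 302 g
couscous: (1 tbsp + 2 tsp = 5/3 tbsp) × 8/3 ÷ 16 tbsp/cup × 176 g/cup ≈ 49 g
panko: 12 tbsp × 8/3 ÷ 16 tbsp/cup × 60 g/cup = 120 g

mayonnaise: 1800 mL; tomato paste: 302 g; couscous: 49 g; panko: 120 g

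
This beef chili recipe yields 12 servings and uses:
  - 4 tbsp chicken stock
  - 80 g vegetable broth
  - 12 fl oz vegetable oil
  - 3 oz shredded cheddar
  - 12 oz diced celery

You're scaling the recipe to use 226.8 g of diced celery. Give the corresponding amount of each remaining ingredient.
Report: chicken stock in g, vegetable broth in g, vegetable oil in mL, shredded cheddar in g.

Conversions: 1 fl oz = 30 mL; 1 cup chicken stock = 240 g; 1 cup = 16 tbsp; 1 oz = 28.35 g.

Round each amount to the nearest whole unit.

chicken stock: 40 g; vegetable broth: 53 g; vegetable oil: 240 mL; shredded cheddar: 57 g

The original recipe has 340.2 g of diced celery, so the scaling factor is 226.8 ÷ 340.2 = 2/3.
chicken stock: 4 tbsp × 2/3 ÷ 16 tbsp/cup × 240 g/cup = 40 g
vegetable broth: 80 g × 2/3 ≈ 53 g
vegetable oil: 12 fl oz × 2/3 × 30 mL/fl oz = 240 mL
shredded cheddar: 3 oz × 2/3 × 28.35 g/oz ≈ 57 g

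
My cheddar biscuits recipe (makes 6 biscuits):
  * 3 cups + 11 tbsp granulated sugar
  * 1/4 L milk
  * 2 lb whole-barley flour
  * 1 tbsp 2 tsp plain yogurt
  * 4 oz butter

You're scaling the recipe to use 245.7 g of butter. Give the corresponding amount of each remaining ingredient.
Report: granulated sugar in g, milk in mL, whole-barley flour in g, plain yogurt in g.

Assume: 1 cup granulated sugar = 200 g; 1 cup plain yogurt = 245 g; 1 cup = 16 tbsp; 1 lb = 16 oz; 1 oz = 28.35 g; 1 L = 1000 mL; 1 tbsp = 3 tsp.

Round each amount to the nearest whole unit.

The original recipe has 113.4 g of butter, so the scaling factor is 245.7 ÷ 113.4 = 13/6.
granulated sugar: (3 cup + 11 tbsp = 3.6875 cup) × 13/6 × 200 g/cup ≈ 1598 g
milk: 0.25 L × 13/6 × 1000 mL/L ≈ 542 mL
whole-barley flour: 2 lb × 13/6 × 16 oz/lb × 28.35 g/oz ≈ 1966 g
plain yogurt: (1 tbsp + 2 tsp = 5/3 tbsp) × 13/6 ÷ 16 tbsp/cup × 245 g/cup ≈ 55 g

granulated sugar: 1598 g; milk: 542 mL; whole-barley flour: 1966 g; plain yogurt: 55 g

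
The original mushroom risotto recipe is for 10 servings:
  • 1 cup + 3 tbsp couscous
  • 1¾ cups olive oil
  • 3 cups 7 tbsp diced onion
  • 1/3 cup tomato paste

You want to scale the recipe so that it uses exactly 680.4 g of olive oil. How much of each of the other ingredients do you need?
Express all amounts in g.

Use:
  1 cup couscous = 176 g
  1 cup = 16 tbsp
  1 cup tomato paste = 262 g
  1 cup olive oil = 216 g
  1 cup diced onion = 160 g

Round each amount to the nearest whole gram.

couscous: 376 g; diced onion: 990 g; tomato paste: 157 g

The original recipe has 378 g of olive oil, so the scaling factor is 680.4 ÷ 378 = 9/5 = 1.8.
couscous: (1 cup + 3 tbsp = 1.1875 cup) × 9/5 × 176 g/cup ≈ 376 g
diced onion: (3 cup + 7 tbsp = 3.4375 cup) × 9/5 × 160 g/cup = 990 g
tomato paste: 1/3 cup × 9/5 × 262 g/cup ≈ 157 g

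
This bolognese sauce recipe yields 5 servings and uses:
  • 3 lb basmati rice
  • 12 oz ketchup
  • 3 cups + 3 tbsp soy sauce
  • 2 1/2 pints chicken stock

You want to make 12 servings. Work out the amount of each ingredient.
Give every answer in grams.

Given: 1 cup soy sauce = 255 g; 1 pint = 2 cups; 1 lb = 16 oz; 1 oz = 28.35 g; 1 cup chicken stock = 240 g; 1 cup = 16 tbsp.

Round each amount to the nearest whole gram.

Scaling factor: 12/5 = 2.4.
basmati rice: 3 lb × 12/5 × 16 oz/lb × 28.35 g/oz ≈ 3266 g
ketchup: 12 oz × 12/5 × 28.35 g/oz ≈ 816 g
soy sauce: (3 cup + 3 tbsp = 3.1875 cup) × 12/5 × 255 g/cup ≈ 1951 g
chicken stock: 2.5 pint × 12/5 × 2 cup/pint × 240 g/cup = 2880 g

basmati rice: 3266 g; ketchup: 816 g; soy sauce: 1951 g; chicken stock: 2880 g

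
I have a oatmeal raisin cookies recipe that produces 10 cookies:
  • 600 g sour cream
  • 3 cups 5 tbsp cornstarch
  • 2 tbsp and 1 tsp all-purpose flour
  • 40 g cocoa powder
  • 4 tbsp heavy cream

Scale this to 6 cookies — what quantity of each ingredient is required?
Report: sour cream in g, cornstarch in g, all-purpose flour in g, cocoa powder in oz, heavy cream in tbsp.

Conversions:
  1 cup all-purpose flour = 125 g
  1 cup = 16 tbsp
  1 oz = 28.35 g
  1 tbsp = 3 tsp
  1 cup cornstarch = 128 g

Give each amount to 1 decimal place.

sour cream: 360.0 g; cornstarch: 254.4 g; all-purpose flour: 10.9 g; cocoa powder: 0.8 oz; heavy cream: 2.4 tbsp

Scaling factor: 6/10 = 3/5 = 0.6.
sour cream: 600 g × 3/5 = 360.0 g
cornstarch: (3 cup + 5 tbsp = 3.3125 cup) × 3/5 × 128 g/cup = 254.4 g
all-purpose flour: (2 tbsp + 1 tsp = 7/3 tbsp) × 3/5 ÷ 16 tbsp/cup × 125 g/cup ≈ 10.9 g
cocoa powder: 40 g × 3/5 ÷ 28.35 g/oz ≈ 0.8 oz
heavy cream: 4 tbsp × 3/5 = 2.4 tbsp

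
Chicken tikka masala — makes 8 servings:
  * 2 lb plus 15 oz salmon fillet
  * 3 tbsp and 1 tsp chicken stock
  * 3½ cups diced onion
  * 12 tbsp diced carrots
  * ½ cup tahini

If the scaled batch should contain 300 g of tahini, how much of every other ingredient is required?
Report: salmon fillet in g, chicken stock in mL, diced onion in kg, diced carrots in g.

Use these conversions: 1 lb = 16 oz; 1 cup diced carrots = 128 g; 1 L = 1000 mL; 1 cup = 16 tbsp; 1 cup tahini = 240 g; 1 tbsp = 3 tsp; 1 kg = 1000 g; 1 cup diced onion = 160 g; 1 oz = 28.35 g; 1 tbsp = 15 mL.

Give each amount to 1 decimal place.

salmon fillet: 3331.1 g; chicken stock: 125.0 mL; diced onion: 1.4 kg; diced carrots: 240.0 g

The original recipe has 120 g of tahini, so the scaling factor is 300 ÷ 120 = 5/2 = 2.5.
salmon fillet: (2 lb + 15 oz = 2.9375 lb) × 5/2 × 16 oz/lb × 28.35 g/oz ≈ 3331.1 g
chicken stock: (3 tbsp + 1 tsp = 10/3 tbsp) × 5/2 × 15 mL/tbsp = 125.0 mL
diced onion: 3.5 cup × 5/2 × 160 g/cup ÷ 1000 g/kg = 1.4 kg
diced carrots: 12 tbsp × 5/2 ÷ 16 tbsp/cup × 128 g/cup = 240.0 g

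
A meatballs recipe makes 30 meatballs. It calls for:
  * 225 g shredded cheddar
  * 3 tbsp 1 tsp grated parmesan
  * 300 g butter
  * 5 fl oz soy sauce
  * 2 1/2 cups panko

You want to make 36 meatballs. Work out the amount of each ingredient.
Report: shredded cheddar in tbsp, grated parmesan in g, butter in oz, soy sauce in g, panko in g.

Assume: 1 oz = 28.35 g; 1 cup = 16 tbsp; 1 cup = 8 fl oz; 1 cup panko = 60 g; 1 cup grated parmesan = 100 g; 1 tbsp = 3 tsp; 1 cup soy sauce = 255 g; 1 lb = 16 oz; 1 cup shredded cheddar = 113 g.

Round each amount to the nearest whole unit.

shredded cheddar: 38 tbsp; grated parmesan: 25 g; butter: 13 oz; soy sauce: 191 g; panko: 180 g

Scaling factor: 36/30 = 6/5 = 1.2.
shredded cheddar: 225 g × 6/5 ÷ 113 g/cup × 16 tbsp/cup ≈ 38 tbsp
grated parmesan: (3 tbsp + 1 tsp = 10/3 tbsp) × 6/5 ÷ 16 tbsp/cup × 100 g/cup = 25 g
butter: 300 g × 6/5 ÷ 28.35 g/oz ≈ 13 oz
soy sauce: 5 fl oz × 6/5 ÷ 8 fl oz/cup × 255 g/cup ≈ 191 g
panko: 2.5 cup × 6/5 × 60 g/cup = 180 g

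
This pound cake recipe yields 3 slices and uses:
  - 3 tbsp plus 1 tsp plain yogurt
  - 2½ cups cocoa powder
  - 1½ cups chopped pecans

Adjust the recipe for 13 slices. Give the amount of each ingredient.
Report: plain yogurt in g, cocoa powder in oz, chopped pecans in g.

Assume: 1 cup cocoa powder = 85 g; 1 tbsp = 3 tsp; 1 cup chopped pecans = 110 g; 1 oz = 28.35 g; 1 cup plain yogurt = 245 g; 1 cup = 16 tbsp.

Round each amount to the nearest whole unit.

Scaling factor: 13/3.
plain yogurt: (3 tbsp + 1 tsp = 10/3 tbsp) × 13/3 ÷ 16 tbsp/cup × 245 g/cup ≈ 221 g
cocoa powder: 2.5 cup × 13/3 × 85 g/cup ÷ 28.35 g/oz ≈ 32 oz
chopped pecans: 1.5 cup × 13/3 × 110 g/cup = 715 g

plain yogurt: 221 g; cocoa powder: 32 oz; chopped pecans: 715 g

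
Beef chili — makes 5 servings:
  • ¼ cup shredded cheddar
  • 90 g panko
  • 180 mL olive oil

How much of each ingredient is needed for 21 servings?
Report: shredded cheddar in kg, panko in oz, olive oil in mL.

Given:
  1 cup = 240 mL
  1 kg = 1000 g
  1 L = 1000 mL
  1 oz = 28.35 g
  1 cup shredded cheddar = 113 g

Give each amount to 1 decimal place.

shredded cheddar: 0.1 kg; panko: 13.3 oz; olive oil: 756.0 mL

Scaling factor: 21/5 = 4.2.
shredded cheddar: 0.25 cup × 21/5 × 113 g/cup ÷ 1000 g/kg ≈ 0.1 kg
panko: 90 g × 21/5 ÷ 28.35 g/oz ≈ 13.3 oz
olive oil: 180 mL × 21/5 = 756.0 mL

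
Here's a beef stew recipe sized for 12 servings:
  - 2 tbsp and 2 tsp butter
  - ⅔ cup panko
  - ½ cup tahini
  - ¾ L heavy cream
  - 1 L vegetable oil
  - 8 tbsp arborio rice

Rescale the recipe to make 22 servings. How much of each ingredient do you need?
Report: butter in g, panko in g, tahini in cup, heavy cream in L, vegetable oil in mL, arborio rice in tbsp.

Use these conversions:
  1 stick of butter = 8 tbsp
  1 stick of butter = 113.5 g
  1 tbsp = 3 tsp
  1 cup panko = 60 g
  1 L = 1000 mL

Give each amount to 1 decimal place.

butter: 69.4 g; panko: 73.3 g; tahini: 0.9 cup; heavy cream: 1.4 L; vegetable oil: 1833.3 mL; arborio rice: 14.7 tbsp

Scaling factor: 22/12 = 11/6.
butter: (2 tbsp + 2 tsp = 8/3 tbsp) × 11/6 ÷ 8 tbsp/stick × 113.5 g/stick ≈ 69.4 g
panko: 2/3 cup × 11/6 × 60 g/cup ≈ 73.3 g
tahini: 0.5 cup × 11/6 ≈ 0.9 cup
heavy cream: 0.75 L × 11/6 ≈ 1.4 L
vegetable oil: 1 L × 11/6 × 1000 mL/L ≈ 1833.3 mL
arborio rice: 8 tbsp × 11/6 ≈ 14.7 tbsp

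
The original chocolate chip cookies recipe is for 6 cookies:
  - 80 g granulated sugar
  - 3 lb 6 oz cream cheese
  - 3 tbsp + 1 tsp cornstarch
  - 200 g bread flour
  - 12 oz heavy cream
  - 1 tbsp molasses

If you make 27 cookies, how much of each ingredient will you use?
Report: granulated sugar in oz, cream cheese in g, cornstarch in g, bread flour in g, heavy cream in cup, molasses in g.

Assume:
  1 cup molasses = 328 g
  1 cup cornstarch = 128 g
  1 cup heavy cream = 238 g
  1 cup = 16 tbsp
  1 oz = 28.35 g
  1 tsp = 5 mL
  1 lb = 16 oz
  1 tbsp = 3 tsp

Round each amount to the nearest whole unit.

granulated sugar: 13 oz; cream cheese: 6889 g; cornstarch: 120 g; bread flour: 900 g; heavy cream: 6 cup; molasses: 92 g

Scaling factor: 27/6 = 9/2 = 4.5.
granulated sugar: 80 g × 9/2 ÷ 28.35 g/oz ≈ 13 oz
cream cheese: (3 lb + 6 oz = 3.375 lb) × 9/2 × 16 oz/lb × 28.35 g/oz ≈ 6889 g
cornstarch: (3 tbsp + 1 tsp = 10/3 tbsp) × 9/2 ÷ 16 tbsp/cup × 128 g/cup = 120 g
bread flour: 200 g × 9/2 = 900 g
heavy cream: 12 oz × 9/2 × 28.35 g/oz ÷ 238 g/cup ≈ 6 cup
molasses: 1 tbsp × 9/2 ÷ 16 tbsp/cup × 328 g/cup ≈ 92 g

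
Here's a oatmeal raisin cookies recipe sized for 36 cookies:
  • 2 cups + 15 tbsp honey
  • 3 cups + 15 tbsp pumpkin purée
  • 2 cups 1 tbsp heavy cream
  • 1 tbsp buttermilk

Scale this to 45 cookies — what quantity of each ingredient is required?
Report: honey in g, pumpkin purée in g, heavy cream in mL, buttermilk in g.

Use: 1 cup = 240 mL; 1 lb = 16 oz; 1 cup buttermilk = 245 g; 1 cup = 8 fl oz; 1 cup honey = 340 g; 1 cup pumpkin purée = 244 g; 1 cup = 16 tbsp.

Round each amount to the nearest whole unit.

Scaling factor: 45/36 = 5/4 = 1.25.
honey: (2 cup + 15 tbsp = 2.9375 cup) × 5/4 × 340 g/cup ≈ 1248 g
pumpkin purée: (3 cup + 15 tbsp = 3.9375 cup) × 5/4 × 244 g/cup ≈ 1201 g
heavy cream: (2 cup + 1 tbsp = 2.0625 cup) × 5/4 × 240 mL/cup ≈ 619 mL
buttermilk: 1 tbsp × 5/4 ÷ 16 tbsp/cup × 245 g/cup ≈ 19 g

honey: 1248 g; pumpkin purée: 1201 g; heavy cream: 619 mL; buttermilk: 19 g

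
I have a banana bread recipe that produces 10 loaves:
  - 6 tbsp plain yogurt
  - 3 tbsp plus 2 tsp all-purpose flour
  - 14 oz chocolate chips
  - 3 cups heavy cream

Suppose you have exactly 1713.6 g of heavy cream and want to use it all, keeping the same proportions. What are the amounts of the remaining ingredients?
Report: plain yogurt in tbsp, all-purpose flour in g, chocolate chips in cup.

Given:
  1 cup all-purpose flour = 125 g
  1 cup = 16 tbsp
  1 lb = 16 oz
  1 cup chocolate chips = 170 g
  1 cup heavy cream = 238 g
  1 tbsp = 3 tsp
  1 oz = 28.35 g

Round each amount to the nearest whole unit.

plain yogurt: 14 tbsp; all-purpose flour: 69 g; chocolate chips: 6 cup

The original recipe has 714 g of heavy cream, so the scaling factor is 1713.6 ÷ 714 = 12/5 = 2.4.
plain yogurt: 6 tbsp × 12/5 ≈ 14 tbsp
all-purpose flour: (3 tbsp + 2 tsp = 11/3 tbsp) × 12/5 ÷ 16 tbsp/cup × 125 g/cup ≈ 69 g
chocolate chips: 14 oz × 12/5 × 28.35 g/oz ÷ 170 g/cup ≈ 6 cup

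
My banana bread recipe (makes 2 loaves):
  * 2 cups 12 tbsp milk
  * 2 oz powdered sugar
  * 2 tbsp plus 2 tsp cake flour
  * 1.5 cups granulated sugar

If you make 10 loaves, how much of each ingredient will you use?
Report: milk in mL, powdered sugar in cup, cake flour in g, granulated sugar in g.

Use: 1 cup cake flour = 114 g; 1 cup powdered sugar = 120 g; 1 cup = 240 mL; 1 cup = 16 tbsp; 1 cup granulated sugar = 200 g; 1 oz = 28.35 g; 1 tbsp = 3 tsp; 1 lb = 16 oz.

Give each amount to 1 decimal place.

milk: 3300.0 mL; powdered sugar: 2.4 cup; cake flour: 95.0 g; granulated sugar: 1500.0 g

Scaling factor: 10/2 = 5.
milk: (2 cup + 12 tbsp = 2.75 cup) × 5 × 240 mL/cup = 3300.0 mL
powdered sugar: 2 oz × 5 × 28.35 g/oz ÷ 120 g/cup ≈ 2.4 cup
cake flour: (2 tbsp + 2 tsp = 8/3 tbsp) × 5 ÷ 16 tbsp/cup × 114 g/cup = 95.0 g
granulated sugar: 1.5 cup × 5 × 200 g/cup = 1500.0 g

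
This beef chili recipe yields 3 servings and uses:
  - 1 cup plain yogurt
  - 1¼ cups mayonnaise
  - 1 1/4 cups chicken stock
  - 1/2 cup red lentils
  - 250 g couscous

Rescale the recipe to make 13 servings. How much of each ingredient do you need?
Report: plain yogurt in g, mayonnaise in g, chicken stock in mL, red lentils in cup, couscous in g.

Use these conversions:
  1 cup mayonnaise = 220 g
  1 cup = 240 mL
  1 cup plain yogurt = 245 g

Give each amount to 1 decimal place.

plain yogurt: 1061.7 g; mayonnaise: 1191.7 g; chicken stock: 1300.0 mL; red lentils: 2.2 cup; couscous: 1083.3 g

Scaling factor: 13/3.
plain yogurt: 1 cup × 13/3 × 245 g/cup ≈ 1061.7 g
mayonnaise: 1.25 cup × 13/3 × 220 g/cup ≈ 1191.7 g
chicken stock: 1.25 cup × 13/3 × 240 mL/cup = 1300.0 mL
red lentils: 0.5 cup × 13/3 ≈ 2.2 cup
couscous: 250 g × 13/3 ≈ 1083.3 g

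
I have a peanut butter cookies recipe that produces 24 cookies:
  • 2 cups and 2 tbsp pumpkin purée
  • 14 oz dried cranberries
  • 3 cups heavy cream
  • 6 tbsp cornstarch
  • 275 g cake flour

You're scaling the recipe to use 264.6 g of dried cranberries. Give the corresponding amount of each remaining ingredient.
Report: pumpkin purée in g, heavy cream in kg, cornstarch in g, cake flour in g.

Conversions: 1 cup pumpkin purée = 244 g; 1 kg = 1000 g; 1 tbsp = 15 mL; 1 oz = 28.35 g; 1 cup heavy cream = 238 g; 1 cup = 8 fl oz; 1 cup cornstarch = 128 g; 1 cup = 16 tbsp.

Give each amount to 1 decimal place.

pumpkin purée: 345.7 g; heavy cream: 0.5 kg; cornstarch: 32.0 g; cake flour: 183.3 g

The original recipe has 396.9 g of dried cranberries, so the scaling factor is 264.6 ÷ 396.9 = 2/3.
pumpkin purée: (2 cup + 2 tbsp = 2.125 cup) × 2/3 × 244 g/cup ≈ 345.7 g
heavy cream: 3 cup × 2/3 × 238 g/cup ÷ 1000 g/kg ≈ 0.5 kg
cornstarch: 6 tbsp × 2/3 ÷ 16 tbsp/cup × 128 g/cup = 32.0 g
cake flour: 275 g × 2/3 ≈ 183.3 g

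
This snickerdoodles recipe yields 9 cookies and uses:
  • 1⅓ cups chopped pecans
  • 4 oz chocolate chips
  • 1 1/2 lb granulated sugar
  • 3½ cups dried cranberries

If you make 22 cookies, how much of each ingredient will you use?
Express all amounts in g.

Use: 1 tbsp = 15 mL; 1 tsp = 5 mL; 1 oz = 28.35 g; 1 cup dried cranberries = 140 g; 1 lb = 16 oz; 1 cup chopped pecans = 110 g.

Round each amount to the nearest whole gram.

Scaling factor: 22/9.
chopped pecans: 4/3 cup × 22/9 × 110 g/cup ≈ 359 g
chocolate chips: 4 oz × 22/9 × 28.35 g/oz ≈ 277 g
granulated sugar: 1.5 lb × 22/9 × 16 oz/lb × 28.35 g/oz ≈ 1663 g
dried cranberries: 3.5 cup × 22/9 × 140 g/cup ≈ 1198 g

chopped pecans: 359 g; chocolate chips: 277 g; granulated sugar: 1663 g; dried cranberries: 1198 g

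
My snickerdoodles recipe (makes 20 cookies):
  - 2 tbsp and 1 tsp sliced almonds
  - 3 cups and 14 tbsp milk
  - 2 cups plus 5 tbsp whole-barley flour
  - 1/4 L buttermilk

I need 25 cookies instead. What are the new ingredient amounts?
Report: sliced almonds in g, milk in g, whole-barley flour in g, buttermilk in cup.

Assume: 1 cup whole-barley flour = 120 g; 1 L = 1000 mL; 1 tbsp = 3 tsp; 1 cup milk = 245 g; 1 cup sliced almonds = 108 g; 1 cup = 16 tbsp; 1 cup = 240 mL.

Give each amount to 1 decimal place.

sliced almonds: 19.7 g; milk: 1186.7 g; whole-barley flour: 346.9 g; buttermilk: 1.3 cup

Scaling factor: 25/20 = 5/4 = 1.25.
sliced almonds: (2 tbsp + 1 tsp = 7/3 tbsp) × 5/4 ÷ 16 tbsp/cup × 108 g/cup ≈ 19.7 g
milk: (3 cup + 14 tbsp = 3.875 cup) × 5/4 × 245 g/cup ≈ 1186.7 g
whole-barley flour: (2 cup + 5 tbsp = 2.3125 cup) × 5/4 × 120 g/cup ≈ 346.9 g
buttermilk: 0.25 L × 5/4 × 1000 mL/L ÷ 240 mL/cup ≈ 1.3 cup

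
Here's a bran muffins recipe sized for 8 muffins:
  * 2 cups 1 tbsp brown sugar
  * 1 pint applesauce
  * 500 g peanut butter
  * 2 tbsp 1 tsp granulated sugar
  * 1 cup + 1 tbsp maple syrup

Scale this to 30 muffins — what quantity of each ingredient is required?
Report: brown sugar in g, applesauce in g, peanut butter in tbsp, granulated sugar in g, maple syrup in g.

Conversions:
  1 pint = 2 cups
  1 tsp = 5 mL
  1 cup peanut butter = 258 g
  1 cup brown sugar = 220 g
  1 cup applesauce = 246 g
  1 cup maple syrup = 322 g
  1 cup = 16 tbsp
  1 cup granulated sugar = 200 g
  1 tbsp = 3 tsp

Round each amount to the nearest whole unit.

brown sugar: 1702 g; applesauce: 1845 g; peanut butter: 116 tbsp; granulated sugar: 109 g; maple syrup: 1283 g

Scaling factor: 30/8 = 15/4 = 3.75.
brown sugar: (2 cup + 1 tbsp = 2.0625 cup) × 15/4 × 220 g/cup ≈ 1702 g
applesauce: 1 pint × 15/4 × 2 cup/pint × 246 g/cup = 1845 g
peanut butter: 500 g × 15/4 ÷ 258 g/cup × 16 tbsp/cup ≈ 116 tbsp
granulated sugar: (2 tbsp + 1 tsp = 7/3 tbsp) × 15/4 ÷ 16 tbsp/cup × 200 g/cup ≈ 109 g
maple syrup: (1 cup + 1 tbsp = 1.0625 cup) × 15/4 × 322 g/cup ≈ 1283 g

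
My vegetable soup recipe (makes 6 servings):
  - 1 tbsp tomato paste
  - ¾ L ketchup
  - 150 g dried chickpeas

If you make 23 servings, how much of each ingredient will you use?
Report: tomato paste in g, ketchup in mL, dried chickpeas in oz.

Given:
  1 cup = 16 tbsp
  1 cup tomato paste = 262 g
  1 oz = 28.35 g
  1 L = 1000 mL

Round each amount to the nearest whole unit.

tomato paste: 63 g; ketchup: 2875 mL; dried chickpeas: 20 oz

Scaling factor: 23/6.
tomato paste: 1 tbsp × 23/6 ÷ 16 tbsp/cup × 262 g/cup ≈ 63 g
ketchup: 0.75 L × 23/6 × 1000 mL/L = 2875 mL
dried chickpeas: 150 g × 23/6 ÷ 28.35 g/oz ≈ 20 oz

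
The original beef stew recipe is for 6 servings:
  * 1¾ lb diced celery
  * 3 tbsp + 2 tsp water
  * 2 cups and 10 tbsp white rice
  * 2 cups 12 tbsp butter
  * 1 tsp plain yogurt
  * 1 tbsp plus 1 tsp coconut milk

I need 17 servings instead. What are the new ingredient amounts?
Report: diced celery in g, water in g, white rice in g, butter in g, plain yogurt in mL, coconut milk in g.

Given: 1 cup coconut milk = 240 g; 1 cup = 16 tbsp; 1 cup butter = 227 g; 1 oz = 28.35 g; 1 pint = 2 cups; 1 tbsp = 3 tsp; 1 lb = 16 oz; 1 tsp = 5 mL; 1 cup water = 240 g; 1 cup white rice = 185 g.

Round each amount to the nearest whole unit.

diced celery: 2249 g; water: 156 g; white rice: 1376 g; butter: 1769 g; plain yogurt: 14 mL; coconut milk: 57 g

Scaling factor: 17/6.
diced celery: 1.75 lb × 17/6 × 16 oz/lb × 28.35 g/oz ≈ 2249 g
water: (3 tbsp + 2 tsp = 11/3 tbsp) × 17/6 ÷ 16 tbsp/cup × 240 g/cup ≈ 156 g
white rice: (2 cup + 10 tbsp = 2.625 cup) × 17/6 × 185 g/cup ≈ 1376 g
butter: (2 cup + 12 tbsp = 2.75 cup) × 17/6 × 227 g/cup ≈ 1769 g
plain yogurt: 1 tsp × 17/6 × 5 mL/tsp ≈ 14 mL
coconut milk: (1 tbsp + 1 tsp = 4/3 tbsp) × 17/6 ÷ 16 tbsp/cup × 240 g/cup ≈ 57 g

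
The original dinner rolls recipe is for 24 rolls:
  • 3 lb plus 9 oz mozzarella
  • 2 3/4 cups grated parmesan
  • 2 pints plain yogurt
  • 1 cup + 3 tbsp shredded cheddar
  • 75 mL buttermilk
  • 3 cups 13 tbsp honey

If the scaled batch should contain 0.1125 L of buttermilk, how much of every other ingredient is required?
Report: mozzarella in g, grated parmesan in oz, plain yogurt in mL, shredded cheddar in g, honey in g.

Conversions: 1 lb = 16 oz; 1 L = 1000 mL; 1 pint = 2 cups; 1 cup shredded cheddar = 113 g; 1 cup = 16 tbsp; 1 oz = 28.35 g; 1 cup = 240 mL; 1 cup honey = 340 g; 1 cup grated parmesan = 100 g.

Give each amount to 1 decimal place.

mozzarella: 2423.9 g; grated parmesan: 14.6 oz; plain yogurt: 1440.0 mL; shredded cheddar: 201.3 g; honey: 1944.4 g

The original recipe has 0.075 L of buttermilk, so the scaling factor is 0.1125 ÷ 0.075 = 3/2 = 1.5.
mozzarella: (3 lb + 9 oz = 3.5625 lb) × 3/2 × 16 oz/lb × 28.35 g/oz ≈ 2423.9 g
grated parmesan: 2.75 cup × 3/2 × 100 g/cup ÷ 28.35 g/oz ≈ 14.6 oz
plain yogurt: 2 pint × 3/2 × 2 cup/pint × 240 mL/cup = 1440.0 mL
shredded cheddar: (1 cup + 3 tbsp = 1.1875 cup) × 3/2 × 113 g/cup ≈ 201.3 g
honey: (3 cup + 13 tbsp = 3.8125 cup) × 3/2 × 340 g/cup ≈ 1944.4 g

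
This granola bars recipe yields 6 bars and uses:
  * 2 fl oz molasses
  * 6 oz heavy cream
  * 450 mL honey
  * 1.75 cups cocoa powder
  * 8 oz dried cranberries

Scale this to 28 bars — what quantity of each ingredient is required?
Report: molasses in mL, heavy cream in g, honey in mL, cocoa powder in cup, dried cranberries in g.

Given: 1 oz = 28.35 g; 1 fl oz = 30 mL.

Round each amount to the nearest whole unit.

molasses: 280 mL; heavy cream: 794 g; honey: 2100 mL; cocoa powder: 8 cup; dried cranberries: 1058 g

Scaling factor: 28/6 = 14/3.
molasses: 2 fl oz × 14/3 × 30 mL/fl oz = 280 mL
heavy cream: 6 oz × 14/3 × 28.35 g/oz ≈ 794 g
honey: 450 mL × 14/3 = 2100 mL
cocoa powder: 1.75 cup × 14/3 ≈ 8 cup
dried cranberries: 8 oz × 14/3 × 28.35 g/oz ≈ 1058 g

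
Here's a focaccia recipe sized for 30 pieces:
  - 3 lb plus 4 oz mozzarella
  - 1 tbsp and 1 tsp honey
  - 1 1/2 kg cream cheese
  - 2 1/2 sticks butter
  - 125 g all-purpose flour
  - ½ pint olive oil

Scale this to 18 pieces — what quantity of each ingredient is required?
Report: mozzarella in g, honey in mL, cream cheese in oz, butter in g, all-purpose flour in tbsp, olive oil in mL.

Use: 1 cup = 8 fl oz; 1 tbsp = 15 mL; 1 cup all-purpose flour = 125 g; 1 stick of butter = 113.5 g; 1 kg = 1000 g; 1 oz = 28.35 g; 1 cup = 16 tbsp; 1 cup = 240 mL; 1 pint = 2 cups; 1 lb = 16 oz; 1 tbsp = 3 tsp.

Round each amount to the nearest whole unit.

mozzarella: 885 g; honey: 12 mL; cream cheese: 32 oz; butter: 170 g; all-purpose flour: 10 tbsp; olive oil: 144 mL

Scaling factor: 18/30 = 3/5 = 0.6.
mozzarella: (3 lb + 4 oz = 3.25 lb) × 3/5 × 16 oz/lb × 28.35 g/oz ≈ 885 g
honey: (1 tbsp + 1 tsp = 4/3 tbsp) × 3/5 × 15 mL/tbsp = 12 mL
cream cheese: 1.5 kg × 3/5 × 1000 g/kg ÷ 28.35 g/oz ≈ 32 oz
butter: 2.5 stick × 3/5 × 113.5 g/stick ≈ 170 g
all-purpose flour: 125 g × 3/5 ÷ 125 g/cup × 16 tbsp/cup ≈ 10 tbsp
olive oil: 0.5 pint × 3/5 × 2 cup/pint × 240 mL/cup = 144 mL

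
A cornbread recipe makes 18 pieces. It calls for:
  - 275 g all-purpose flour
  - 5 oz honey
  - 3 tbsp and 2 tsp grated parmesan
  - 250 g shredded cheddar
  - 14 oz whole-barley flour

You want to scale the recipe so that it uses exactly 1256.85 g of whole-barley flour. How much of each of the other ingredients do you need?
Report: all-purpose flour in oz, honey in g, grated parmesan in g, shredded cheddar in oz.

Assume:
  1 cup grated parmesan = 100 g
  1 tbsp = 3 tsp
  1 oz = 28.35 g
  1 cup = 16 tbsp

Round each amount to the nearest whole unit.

The original recipe has 396.9 g of whole-barley flour, so the scaling factor is 1256.85 ÷ 396.9 = 19/6.
all-purpose flour: 275 g × 19/6 ÷ 28.35 g/oz ≈ 31 oz
honey: 5 oz × 19/6 × 28.35 g/oz ≈ 449 g
grated parmesan: (3 tbsp + 2 tsp = 11/3 tbsp) × 19/6 ÷ 16 tbsp/cup × 100 g/cup ≈ 73 g
shredded cheddar: 250 g × 19/6 ÷ 28.35 g/oz ≈ 28 oz

all-purpose flour: 31 oz; honey: 449 g; grated parmesan: 73 g; shredded cheddar: 28 oz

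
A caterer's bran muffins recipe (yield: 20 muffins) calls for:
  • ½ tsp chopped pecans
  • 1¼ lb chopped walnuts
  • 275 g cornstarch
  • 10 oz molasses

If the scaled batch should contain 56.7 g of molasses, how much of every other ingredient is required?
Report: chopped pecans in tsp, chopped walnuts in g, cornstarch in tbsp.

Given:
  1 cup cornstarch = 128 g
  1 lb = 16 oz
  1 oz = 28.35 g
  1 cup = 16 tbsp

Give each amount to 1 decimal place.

The original recipe has 283.5 g of molasses, so the scaling factor is 56.7 ÷ 283.5 = 1/5 = 0.2.
chopped pecans: 0.5 tsp × 1/5 = 0.1 tsp
chopped walnuts: 1.25 lb × 1/5 × 16 oz/lb × 28.35 g/oz = 113.4 g
cornstarch: 275 g × 1/5 ÷ 128 g/cup × 16 tbsp/cup ≈ 6.9 tbsp

chopped pecans: 0.1 tsp; chopped walnuts: 113.4 g; cornstarch: 6.9 tbsp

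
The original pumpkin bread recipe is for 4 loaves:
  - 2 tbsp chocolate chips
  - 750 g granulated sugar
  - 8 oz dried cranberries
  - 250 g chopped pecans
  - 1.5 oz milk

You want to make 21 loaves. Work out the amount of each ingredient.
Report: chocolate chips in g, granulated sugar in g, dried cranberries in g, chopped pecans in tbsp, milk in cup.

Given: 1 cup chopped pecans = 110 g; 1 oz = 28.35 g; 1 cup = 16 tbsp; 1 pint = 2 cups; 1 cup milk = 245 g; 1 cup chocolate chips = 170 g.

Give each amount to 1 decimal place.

Scaling factor: 21/4 = 5.25.
chocolate chips: 2 tbsp × 21/4 ÷ 16 tbsp/cup × 170 g/cup ≈ 111.6 g
granulated sugar: 750 g × 21/4 = 3937.5 g
dried cranberries: 8 oz × 21/4 × 28.35 g/oz = 1190.7 g
chopped pecans: 250 g × 21/4 ÷ 110 g/cup × 16 tbsp/cup ≈ 190.9 tbsp
milk: 1.5 oz × 21/4 × 28.35 g/oz ÷ 245 g/cup ≈ 0.9 cup

chocolate chips: 111.6 g; granulated sugar: 3937.5 g; dried cranberries: 1190.7 g; chopped pecans: 190.9 tbsp; milk: 0.9 cup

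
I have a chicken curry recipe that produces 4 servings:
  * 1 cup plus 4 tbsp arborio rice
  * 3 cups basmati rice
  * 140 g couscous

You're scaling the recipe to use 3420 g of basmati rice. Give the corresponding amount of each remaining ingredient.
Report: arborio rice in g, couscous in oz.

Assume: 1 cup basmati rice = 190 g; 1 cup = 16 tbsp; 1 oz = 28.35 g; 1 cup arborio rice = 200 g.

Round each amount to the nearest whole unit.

The original recipe has 570 g of basmati rice, so the scaling factor is 3420 ÷ 570 = 6.
arborio rice: (1 cup + 4 tbsp = 1.25 cup) × 6 × 200 g/cup = 1500 g
couscous: 140 g × 6 ÷ 28.35 g/oz ≈ 30 oz

arborio rice: 1500 g; couscous: 30 oz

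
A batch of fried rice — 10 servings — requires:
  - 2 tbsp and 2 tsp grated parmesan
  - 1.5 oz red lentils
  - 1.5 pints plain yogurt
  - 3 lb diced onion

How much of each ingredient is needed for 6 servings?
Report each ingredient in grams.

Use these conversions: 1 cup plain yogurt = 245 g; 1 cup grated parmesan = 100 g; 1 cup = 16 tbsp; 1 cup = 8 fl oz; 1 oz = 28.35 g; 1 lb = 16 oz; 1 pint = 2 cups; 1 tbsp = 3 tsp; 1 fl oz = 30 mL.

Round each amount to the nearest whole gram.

grated parmesan: 10 g; red lentils: 26 g; plain yogurt: 441 g; diced onion: 816 g

Scaling factor: 6/10 = 3/5 = 0.6.
grated parmesan: (2 tbsp + 2 tsp = 8/3 tbsp) × 3/5 ÷ 16 tbsp/cup × 100 g/cup = 10 g
red lentils: 1.5 oz × 3/5 × 28.35 g/oz ≈ 26 g
plain yogurt: 1.5 pint × 3/5 × 2 cup/pint × 245 g/cup = 441 g
diced onion: 3 lb × 3/5 × 16 oz/lb × 28.35 g/oz ≈ 816 g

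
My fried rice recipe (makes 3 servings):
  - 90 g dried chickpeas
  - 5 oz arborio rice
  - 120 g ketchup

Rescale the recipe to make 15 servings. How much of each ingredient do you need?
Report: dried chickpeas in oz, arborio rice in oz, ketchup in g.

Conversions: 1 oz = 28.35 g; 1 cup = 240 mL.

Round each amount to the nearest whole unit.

dried chickpeas: 16 oz; arborio rice: 25 oz; ketchup: 600 g

Scaling factor: 15/3 = 5.
dried chickpeas: 90 g × 5 ÷ 28.35 g/oz ≈ 16 oz
arborio rice: 5 oz × 5 = 25 oz
ketchup: 120 g × 5 = 600 g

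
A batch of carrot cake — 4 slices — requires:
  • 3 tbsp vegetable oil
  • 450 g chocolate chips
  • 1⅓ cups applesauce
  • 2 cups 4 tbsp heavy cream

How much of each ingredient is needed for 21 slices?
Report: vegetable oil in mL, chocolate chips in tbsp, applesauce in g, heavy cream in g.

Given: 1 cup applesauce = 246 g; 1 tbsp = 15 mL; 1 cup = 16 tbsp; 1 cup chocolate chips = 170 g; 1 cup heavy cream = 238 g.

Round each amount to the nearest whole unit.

Scaling factor: 21/4 = 5.25.
vegetable oil: 3 tbsp × 21/4 × 15 mL/tbsp ≈ 236 mL
chocolate chips: 450 g × 21/4 ÷ 170 g/cup × 16 tbsp/cup ≈ 222 tbsp
applesauce: 4/3 cup × 21/4 × 246 g/cup = 1722 g
heavy cream: (2 cup + 4 tbsp = 2.25 cup) × 21/4 × 238 g/cup ≈ 2811 g

vegetable oil: 236 mL; chocolate chips: 222 tbsp; applesauce: 1722 g; heavy cream: 2811 g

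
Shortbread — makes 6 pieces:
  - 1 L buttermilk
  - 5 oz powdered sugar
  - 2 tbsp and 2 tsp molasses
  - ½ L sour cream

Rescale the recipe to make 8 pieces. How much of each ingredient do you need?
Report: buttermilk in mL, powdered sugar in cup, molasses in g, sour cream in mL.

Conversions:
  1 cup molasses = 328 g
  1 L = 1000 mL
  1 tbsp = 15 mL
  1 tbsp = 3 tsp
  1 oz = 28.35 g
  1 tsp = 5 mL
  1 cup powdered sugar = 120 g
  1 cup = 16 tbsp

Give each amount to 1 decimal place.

buttermilk: 1333.3 mL; powdered sugar: 1.6 cup; molasses: 72.9 g; sour cream: 666.7 mL

Scaling factor: 8/6 = 4/3.
buttermilk: 1 L × 4/3 × 1000 mL/L ≈ 1333.3 mL
powdered sugar: 5 oz × 4/3 × 28.35 g/oz ÷ 120 g/cup ≈ 1.6 cup
molasses: (2 tbsp + 2 tsp = 8/3 tbsp) × 4/3 ÷ 16 tbsp/cup × 328 g/cup ≈ 72.9 g
sour cream: 0.5 L × 4/3 × 1000 mL/L ≈ 666.7 mL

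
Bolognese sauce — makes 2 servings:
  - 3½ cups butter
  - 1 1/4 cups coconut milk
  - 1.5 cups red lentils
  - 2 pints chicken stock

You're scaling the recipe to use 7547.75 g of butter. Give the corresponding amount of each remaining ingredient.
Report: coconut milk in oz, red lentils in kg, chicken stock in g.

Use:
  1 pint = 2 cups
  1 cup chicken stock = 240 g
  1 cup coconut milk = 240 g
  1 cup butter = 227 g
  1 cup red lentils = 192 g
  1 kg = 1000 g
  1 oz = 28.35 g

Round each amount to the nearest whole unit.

The original recipe has 794.5 g of butter, so the scaling factor is 7547.75 ÷ 794.5 = 19/2 = 9.5.
coconut milk: 1.25 cup × 19/2 × 240 g/cup ÷ 28.35 g/oz ≈ 101 oz
red lentils: 1.5 cup × 19/2 × 192 g/cup ÷ 1000 g/kg ≈ 3 kg
chicken stock: 2 pint × 19/2 × 2 cup/pint × 240 g/cup = 9120 g

coconut milk: 101 oz; red lentils: 3 kg; chicken stock: 9120 g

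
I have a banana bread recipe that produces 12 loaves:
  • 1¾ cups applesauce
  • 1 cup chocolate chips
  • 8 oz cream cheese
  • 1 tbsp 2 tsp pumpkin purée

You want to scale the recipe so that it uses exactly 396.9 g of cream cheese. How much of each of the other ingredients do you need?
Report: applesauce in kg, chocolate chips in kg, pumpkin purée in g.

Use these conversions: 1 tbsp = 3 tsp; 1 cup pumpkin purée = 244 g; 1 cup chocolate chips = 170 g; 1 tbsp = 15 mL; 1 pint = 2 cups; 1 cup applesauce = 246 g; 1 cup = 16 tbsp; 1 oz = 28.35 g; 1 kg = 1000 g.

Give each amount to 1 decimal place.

applesauce: 0.8 kg; chocolate chips: 0.3 kg; pumpkin purée: 44.5 g

The original recipe has 226.8 g of cream cheese, so the scaling factor is 396.9 ÷ 226.8 = 7/4 = 1.75.
applesauce: 1.75 cup × 7/4 × 246 g/cup ÷ 1000 g/kg ≈ 0.8 kg
chocolate chips: 1 cup × 7/4 × 170 g/cup ÷ 1000 g/kg ≈ 0.3 kg
pumpkin purée: (1 tbsp + 2 tsp = 5/3 tbsp) × 7/4 ÷ 16 tbsp/cup × 244 g/cup ≈ 44.5 g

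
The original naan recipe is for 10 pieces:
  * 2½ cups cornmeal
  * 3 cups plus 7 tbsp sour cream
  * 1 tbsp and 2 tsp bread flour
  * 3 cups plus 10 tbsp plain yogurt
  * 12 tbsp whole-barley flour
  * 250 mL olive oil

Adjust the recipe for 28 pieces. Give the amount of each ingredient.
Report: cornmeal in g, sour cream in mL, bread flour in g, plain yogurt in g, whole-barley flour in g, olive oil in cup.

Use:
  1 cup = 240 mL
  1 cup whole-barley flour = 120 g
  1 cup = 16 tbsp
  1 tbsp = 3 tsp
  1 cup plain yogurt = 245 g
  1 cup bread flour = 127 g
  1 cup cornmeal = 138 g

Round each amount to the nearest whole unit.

Scaling factor: 28/10 = 14/5 = 2.8.
cornmeal: 2.5 cup × 14/5 × 138 g/cup = 966 g
sour cream: (3 cup + 7 tbsp = 3.4375 cup) × 14/5 × 240 mL/cup = 2310 mL
bread flour: (1 tbsp + 2 tsp = 5/3 tbsp) × 14/5 ÷ 16 tbsp/cup × 127 g/cup ≈ 37 g
plain yogurt: (3 cup + 10 tbsp = 3.625 cup) × 14/5 × 245 g/cup ≈ 2487 g
whole-barley flour: 12 tbsp × 14/5 ÷ 16 tbsp/cup × 120 g/cup = 252 g
olive oil: 250 mL × 14/5 ÷ 240 mL/cup ≈ 3 cup

cornmeal: 966 g; sour cream: 2310 mL; bread flour: 37 g; plain yogurt: 2487 g; whole-barley flour: 252 g; olive oil: 3 cup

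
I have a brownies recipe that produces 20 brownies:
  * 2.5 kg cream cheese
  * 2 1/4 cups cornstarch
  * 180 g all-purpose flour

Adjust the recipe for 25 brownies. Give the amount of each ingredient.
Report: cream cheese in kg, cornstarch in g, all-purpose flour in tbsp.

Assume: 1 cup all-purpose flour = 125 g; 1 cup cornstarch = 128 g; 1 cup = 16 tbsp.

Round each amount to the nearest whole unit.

Scaling factor: 25/20 = 5/4 = 1.25.
cream cheese: 2.5 kg × 5/4 ≈ 3 kg
cornstarch: 2.25 cup × 5/4 × 128 g/cup = 360 g
all-purpose flour: 180 g × 5/4 ÷ 125 g/cup × 16 tbsp/cup ≈ 29 tbsp

cream cheese: 3 kg; cornstarch: 360 g; all-purpose flour: 29 tbsp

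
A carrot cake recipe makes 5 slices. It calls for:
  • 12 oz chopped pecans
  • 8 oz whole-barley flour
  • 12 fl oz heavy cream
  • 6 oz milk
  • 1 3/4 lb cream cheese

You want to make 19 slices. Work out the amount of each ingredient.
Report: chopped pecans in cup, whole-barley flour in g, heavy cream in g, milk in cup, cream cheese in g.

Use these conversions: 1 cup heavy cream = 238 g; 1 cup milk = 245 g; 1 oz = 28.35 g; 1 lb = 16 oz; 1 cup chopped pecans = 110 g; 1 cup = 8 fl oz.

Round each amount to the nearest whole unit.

Scaling factor: 19/5 = 3.8.
chopped pecans: 12 oz × 19/5 × 28.35 g/oz ÷ 110 g/cup ≈ 12 cup
whole-barley flour: 8 oz × 19/5 × 28.35 g/oz ≈ 862 g
heavy cream: 12 fl oz × 19/5 ÷ 8 fl oz/cup × 238 g/cup ≈ 1357 g
milk: 6 oz × 19/5 × 28.35 g/oz ÷ 245 g/cup ≈ 3 cup
cream cheese: 1.75 lb × 19/5 × 16 oz/lb × 28.35 g/oz ≈ 3016 g

chopped pecans: 12 cup; whole-barley flour: 862 g; heavy cream: 1357 g; milk: 3 cup; cream cheese: 3016 g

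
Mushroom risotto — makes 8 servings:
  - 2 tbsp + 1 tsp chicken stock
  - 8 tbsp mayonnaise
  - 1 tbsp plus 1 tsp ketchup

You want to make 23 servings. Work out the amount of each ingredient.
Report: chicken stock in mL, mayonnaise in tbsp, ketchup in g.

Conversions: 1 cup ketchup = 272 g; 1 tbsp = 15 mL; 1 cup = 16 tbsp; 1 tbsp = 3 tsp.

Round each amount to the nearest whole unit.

Scaling factor: 23/8 = 2.875.
chicken stock: (2 tbsp + 1 tsp = 7/3 tbsp) × 23/8 × 15 mL/tbsp ≈ 101 mL
mayonnaise: 8 tbsp × 23/8 = 23 tbsp
ketchup: (1 tbsp + 1 tsp = 4/3 tbsp) × 23/8 ÷ 16 tbsp/cup × 272 g/cup ≈ 65 g

chicken stock: 101 mL; mayonnaise: 23 tbsp; ketchup: 65 g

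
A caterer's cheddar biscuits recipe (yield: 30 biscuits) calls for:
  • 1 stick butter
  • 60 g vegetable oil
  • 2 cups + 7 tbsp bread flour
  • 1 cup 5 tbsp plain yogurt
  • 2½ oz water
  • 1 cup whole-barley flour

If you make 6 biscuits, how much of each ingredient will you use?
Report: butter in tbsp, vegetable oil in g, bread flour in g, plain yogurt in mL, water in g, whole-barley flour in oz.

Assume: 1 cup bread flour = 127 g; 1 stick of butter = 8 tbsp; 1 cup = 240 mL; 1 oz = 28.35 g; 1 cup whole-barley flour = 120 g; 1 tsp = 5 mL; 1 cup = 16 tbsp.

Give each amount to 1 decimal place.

butter: 1.6 tbsp; vegetable oil: 12.0 g; bread flour: 61.9 g; plain yogurt: 63.0 mL; water: 14.2 g; whole-barley flour: 0.8 oz

Scaling factor: 6/30 = 1/5 = 0.2.
butter: 1 stick × 1/5 × 8 tbsp/stick = 1.6 tbsp
vegetable oil: 60 g × 1/5 = 12.0 g
bread flour: (2 cup + 7 tbsp = 2.4375 cup) × 1/5 × 127 g/cup ≈ 61.9 g
plain yogurt: (1 cup + 5 tbsp = 1.3125 cup) × 1/5 × 240 mL/cup = 63.0 mL
water: 2.5 oz × 1/5 × 28.35 g/oz ≈ 14.2 g
whole-barley flour: 1 cup × 1/5 × 120 g/cup ÷ 28.35 g/oz ≈ 0.8 oz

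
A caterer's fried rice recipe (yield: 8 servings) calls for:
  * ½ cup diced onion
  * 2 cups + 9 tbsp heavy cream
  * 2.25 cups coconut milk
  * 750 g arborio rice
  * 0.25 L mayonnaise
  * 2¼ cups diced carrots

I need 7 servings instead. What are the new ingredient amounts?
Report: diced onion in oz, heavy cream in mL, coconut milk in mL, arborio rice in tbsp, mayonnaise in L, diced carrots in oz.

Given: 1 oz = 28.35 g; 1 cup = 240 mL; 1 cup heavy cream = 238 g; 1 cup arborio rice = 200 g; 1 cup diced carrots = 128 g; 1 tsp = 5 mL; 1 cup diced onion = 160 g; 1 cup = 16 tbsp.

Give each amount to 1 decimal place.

Scaling factor: 7/8 = 0.875.
diced onion: 0.5 cup × 7/8 × 160 g/cup ÷ 28.35 g/oz ≈ 2.5 oz
heavy cream: (2 cup + 9 tbsp = 2.5625 cup) × 7/8 × 240 mL/cup ≈ 538.1 mL
coconut milk: 2.25 cup × 7/8 × 240 mL/cup = 472.5 mL
arborio rice: 750 g × 7/8 ÷ 200 g/cup × 16 tbsp/cup = 52.5 tbsp
mayonnaise: 0.25 L × 7/8 ≈ 0.2 L
diced carrots: 2.25 cup × 7/8 × 128 g/cup ÷ 28.35 g/oz ≈ 8.9 oz

diced onion: 2.5 oz; heavy cream: 538.1 mL; coconut milk: 472.5 mL; arborio rice: 52.5 tbsp; mayonnaise: 0.2 L; diced carrots: 8.9 oz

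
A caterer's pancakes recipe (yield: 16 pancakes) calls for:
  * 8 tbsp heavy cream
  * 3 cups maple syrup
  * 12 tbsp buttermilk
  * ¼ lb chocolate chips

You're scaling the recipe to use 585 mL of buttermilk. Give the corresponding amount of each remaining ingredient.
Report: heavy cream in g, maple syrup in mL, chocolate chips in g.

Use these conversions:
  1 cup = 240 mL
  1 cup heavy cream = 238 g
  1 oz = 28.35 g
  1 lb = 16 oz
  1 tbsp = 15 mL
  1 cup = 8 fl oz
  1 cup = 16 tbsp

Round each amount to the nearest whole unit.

The original recipe has 180 mL of buttermilk, so the scaling factor is 585 ÷ 180 = 13/4 = 3.25.
heavy cream: 8 tbsp × 13/4 ÷ 16 tbsp/cup × 238 g/cup ≈ 387 g
maple syrup: 3 cup × 13/4 × 240 mL/cup = 2340 mL
chocolate chips: 0.25 lb × 13/4 × 16 oz/lb × 28.35 g/oz ≈ 369 g

heavy cream: 387 g; maple syrup: 2340 mL; chocolate chips: 369 g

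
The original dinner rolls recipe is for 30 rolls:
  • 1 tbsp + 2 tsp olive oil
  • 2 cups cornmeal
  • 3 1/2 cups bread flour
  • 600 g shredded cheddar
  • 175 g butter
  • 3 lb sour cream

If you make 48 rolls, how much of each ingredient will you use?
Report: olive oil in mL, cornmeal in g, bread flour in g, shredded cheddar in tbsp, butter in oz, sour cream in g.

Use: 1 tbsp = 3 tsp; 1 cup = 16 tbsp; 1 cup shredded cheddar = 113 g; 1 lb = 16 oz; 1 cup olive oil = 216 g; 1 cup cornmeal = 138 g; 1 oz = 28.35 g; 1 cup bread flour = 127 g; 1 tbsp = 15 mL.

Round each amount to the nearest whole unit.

olive oil: 40 mL; cornmeal: 442 g; bread flour: 711 g; shredded cheddar: 136 tbsp; butter: 10 oz; sour cream: 2177 g

Scaling factor: 48/30 = 8/5 = 1.6.
olive oil: (1 tbsp + 2 tsp = 5/3 tbsp) × 8/5 × 15 mL/tbsp = 40 mL
cornmeal: 2 cup × 8/5 × 138 g/cup ≈ 442 g
bread flour: 3.5 cup × 8/5 × 127 g/cup ≈ 711 g
shredded cheddar: 600 g × 8/5 ÷ 113 g/cup × 16 tbsp/cup ≈ 136 tbsp
butter: 175 g × 8/5 ÷ 28.35 g/oz ≈ 10 oz
sour cream: 3 lb × 8/5 × 16 oz/lb × 28.35 g/oz ≈ 2177 g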